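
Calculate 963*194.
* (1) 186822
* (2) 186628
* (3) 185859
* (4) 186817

963 * 194 = 186822
1) 186822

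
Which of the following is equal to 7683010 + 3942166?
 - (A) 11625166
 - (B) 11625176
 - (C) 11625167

7683010 + 3942166 = 11625176
B) 11625176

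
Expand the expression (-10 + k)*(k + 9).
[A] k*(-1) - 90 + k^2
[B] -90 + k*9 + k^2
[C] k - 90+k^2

Expanding (-10 + k)*(k + 9):
= k*(-1) - 90 + k^2
A) k*(-1) - 90 + k^2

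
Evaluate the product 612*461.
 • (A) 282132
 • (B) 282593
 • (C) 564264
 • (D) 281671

612 * 461 = 282132
A) 282132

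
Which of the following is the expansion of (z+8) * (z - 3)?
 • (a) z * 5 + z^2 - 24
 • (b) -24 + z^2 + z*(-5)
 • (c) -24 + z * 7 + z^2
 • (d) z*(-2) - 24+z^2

Expanding (z+8) * (z - 3):
= z * 5 + z^2 - 24
a) z * 5 + z^2 - 24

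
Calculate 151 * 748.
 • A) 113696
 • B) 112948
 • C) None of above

151 * 748 = 112948
B) 112948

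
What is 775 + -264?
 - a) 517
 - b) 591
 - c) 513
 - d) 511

775 + -264 = 511
d) 511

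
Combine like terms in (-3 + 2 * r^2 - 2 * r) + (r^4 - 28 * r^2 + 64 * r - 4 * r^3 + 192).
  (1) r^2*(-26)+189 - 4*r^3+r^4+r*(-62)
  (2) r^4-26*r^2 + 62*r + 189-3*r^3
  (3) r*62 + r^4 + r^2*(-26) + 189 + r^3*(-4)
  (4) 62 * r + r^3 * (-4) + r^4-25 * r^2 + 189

Adding the polynomials and combining like terms:
(-3 + 2*r^2 - 2*r) + (r^4 - 28*r^2 + 64*r - 4*r^3 + 192)
= r*62 + r^4 + r^2*(-26) + 189 + r^3*(-4)
3) r*62 + r^4 + r^2*(-26) + 189 + r^3*(-4)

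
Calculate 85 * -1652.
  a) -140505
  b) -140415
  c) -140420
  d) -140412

85 * -1652 = -140420
c) -140420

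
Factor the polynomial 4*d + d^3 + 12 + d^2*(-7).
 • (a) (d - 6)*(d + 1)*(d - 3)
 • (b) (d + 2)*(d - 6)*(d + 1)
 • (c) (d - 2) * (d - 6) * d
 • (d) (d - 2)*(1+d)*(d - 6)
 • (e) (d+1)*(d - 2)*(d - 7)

We need to factor 4*d + d^3 + 12 + d^2*(-7).
The factored form is (d - 2)*(1+d)*(d - 6).
d) (d - 2)*(1+d)*(d - 6)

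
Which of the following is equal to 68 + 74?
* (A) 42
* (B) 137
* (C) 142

68 + 74 = 142
C) 142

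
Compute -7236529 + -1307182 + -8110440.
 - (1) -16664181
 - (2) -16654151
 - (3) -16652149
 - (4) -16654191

First: -7236529 + -1307182 = -8543711
Then: -8543711 + -8110440 = -16654151
2) -16654151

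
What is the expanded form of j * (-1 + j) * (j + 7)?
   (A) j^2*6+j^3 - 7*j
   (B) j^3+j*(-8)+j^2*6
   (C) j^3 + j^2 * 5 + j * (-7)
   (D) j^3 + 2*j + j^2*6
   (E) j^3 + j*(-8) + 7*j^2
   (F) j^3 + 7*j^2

Expanding j * (-1 + j) * (j + 7):
= j^2*6+j^3 - 7*j
A) j^2*6+j^3 - 7*j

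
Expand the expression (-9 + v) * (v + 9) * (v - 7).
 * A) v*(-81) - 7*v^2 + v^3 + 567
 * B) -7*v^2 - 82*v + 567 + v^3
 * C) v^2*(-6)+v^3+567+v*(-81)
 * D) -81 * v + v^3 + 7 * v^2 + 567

Expanding (-9 + v) * (v + 9) * (v - 7):
= v*(-81) - 7*v^2 + v^3 + 567
A) v*(-81) - 7*v^2 + v^3 + 567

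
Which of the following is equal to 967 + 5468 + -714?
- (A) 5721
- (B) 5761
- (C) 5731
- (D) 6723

First: 967 + 5468 = 6435
Then: 6435 + -714 = 5721
A) 5721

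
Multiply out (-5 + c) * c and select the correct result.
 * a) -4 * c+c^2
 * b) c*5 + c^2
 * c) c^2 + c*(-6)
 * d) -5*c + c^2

Expanding (-5 + c) * c:
= -5*c + c^2
d) -5*c + c^2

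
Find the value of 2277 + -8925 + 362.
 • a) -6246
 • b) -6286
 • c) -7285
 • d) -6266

First: 2277 + -8925 = -6648
Then: -6648 + 362 = -6286
b) -6286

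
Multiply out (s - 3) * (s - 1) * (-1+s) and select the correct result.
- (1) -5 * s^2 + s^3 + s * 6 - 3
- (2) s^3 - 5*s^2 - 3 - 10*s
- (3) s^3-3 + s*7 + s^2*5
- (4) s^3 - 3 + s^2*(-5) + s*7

Expanding (s - 3) * (s - 1) * (-1+s):
= s^3 - 3 + s^2*(-5) + s*7
4) s^3 - 3 + s^2*(-5) + s*7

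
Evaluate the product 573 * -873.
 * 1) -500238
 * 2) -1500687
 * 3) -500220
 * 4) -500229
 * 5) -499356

573 * -873 = -500229
4) -500229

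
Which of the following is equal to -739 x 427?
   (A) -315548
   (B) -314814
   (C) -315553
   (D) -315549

-739 * 427 = -315553
C) -315553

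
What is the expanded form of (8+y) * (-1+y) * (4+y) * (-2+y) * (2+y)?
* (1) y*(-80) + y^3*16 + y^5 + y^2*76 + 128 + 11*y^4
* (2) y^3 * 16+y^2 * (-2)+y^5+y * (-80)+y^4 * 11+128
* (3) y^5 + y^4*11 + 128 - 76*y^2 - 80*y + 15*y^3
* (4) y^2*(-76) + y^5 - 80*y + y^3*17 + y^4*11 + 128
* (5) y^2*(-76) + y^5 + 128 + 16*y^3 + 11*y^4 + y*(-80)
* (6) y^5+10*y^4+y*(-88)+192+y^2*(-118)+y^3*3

Expanding (8+y) * (-1+y) * (4+y) * (-2+y) * (2+y):
= y^2*(-76) + y^5 + 128 + 16*y^3 + 11*y^4 + y*(-80)
5) y^2*(-76) + y^5 + 128 + 16*y^3 + 11*y^4 + y*(-80)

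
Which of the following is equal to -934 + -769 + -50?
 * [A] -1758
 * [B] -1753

First: -934 + -769 = -1703
Then: -1703 + -50 = -1753
B) -1753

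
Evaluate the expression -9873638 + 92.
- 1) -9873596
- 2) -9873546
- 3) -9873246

-9873638 + 92 = -9873546
2) -9873546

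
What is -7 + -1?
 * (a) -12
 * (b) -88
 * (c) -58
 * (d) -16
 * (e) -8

-7 + -1 = -8
e) -8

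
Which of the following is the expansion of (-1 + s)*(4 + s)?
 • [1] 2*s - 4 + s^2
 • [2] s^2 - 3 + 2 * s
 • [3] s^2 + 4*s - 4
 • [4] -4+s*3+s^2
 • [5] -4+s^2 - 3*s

Expanding (-1 + s)*(4 + s):
= -4+s*3+s^2
4) -4+s*3+s^2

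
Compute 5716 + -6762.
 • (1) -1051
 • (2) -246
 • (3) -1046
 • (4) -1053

5716 + -6762 = -1046
3) -1046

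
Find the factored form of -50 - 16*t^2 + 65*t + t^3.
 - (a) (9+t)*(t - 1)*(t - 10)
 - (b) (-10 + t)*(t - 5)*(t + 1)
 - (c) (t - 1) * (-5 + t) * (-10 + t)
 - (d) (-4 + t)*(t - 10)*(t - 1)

We need to factor -50 - 16*t^2 + 65*t + t^3.
The factored form is (t - 1) * (-5 + t) * (-10 + t).
c) (t - 1) * (-5 + t) * (-10 + t)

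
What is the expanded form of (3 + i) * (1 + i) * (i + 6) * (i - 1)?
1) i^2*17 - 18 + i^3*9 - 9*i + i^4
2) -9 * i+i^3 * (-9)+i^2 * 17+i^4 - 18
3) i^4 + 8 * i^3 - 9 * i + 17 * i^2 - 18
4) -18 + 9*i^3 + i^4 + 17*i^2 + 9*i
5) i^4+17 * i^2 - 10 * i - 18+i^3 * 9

Expanding (3 + i) * (1 + i) * (i + 6) * (i - 1):
= i^2*17 - 18 + i^3*9 - 9*i + i^4
1) i^2*17 - 18 + i^3*9 - 9*i + i^4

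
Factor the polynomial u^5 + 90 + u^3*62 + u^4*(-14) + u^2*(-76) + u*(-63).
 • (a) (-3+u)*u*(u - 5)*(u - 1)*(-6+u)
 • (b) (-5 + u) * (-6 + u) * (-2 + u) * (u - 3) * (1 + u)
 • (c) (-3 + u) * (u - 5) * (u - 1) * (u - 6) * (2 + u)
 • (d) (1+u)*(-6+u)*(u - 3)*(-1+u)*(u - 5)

We need to factor u^5 + 90 + u^3*62 + u^4*(-14) + u^2*(-76) + u*(-63).
The factored form is (1+u)*(-6+u)*(u - 3)*(-1+u)*(u - 5).
d) (1+u)*(-6+u)*(u - 3)*(-1+u)*(u - 5)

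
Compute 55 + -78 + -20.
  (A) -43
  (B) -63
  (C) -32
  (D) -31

First: 55 + -78 = -23
Then: -23 + -20 = -43
A) -43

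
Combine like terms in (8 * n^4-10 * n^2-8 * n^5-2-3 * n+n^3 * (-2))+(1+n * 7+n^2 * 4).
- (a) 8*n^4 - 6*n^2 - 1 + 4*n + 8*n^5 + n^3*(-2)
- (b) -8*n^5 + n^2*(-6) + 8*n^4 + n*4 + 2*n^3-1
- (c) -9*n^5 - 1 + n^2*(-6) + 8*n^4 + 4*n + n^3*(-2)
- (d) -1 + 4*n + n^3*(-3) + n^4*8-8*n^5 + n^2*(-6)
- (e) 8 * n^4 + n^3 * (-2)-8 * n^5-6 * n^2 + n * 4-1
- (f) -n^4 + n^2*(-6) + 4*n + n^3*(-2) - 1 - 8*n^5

Adding the polynomials and combining like terms:
(8*n^4 - 10*n^2 - 8*n^5 - 2 - 3*n + n^3*(-2)) + (1 + n*7 + n^2*4)
= 8 * n^4 + n^3 * (-2)-8 * n^5-6 * n^2 + n * 4-1
e) 8 * n^4 + n^3 * (-2)-8 * n^5-6 * n^2 + n * 4-1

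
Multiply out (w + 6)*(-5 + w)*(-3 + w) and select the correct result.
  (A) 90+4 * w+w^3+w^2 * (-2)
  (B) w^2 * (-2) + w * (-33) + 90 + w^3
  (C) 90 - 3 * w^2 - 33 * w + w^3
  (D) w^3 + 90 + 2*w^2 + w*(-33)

Expanding (w + 6)*(-5 + w)*(-3 + w):
= w^2 * (-2) + w * (-33) + 90 + w^3
B) w^2 * (-2) + w * (-33) + 90 + w^3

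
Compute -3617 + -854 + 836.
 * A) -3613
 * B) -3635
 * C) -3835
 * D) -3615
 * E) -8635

First: -3617 + -854 = -4471
Then: -4471 + 836 = -3635
B) -3635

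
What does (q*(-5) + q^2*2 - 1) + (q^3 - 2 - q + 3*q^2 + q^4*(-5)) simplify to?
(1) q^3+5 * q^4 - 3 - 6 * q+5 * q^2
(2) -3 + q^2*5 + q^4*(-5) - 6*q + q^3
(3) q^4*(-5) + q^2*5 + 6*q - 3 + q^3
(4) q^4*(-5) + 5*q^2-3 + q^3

Adding the polynomials and combining like terms:
(q*(-5) + q^2*2 - 1) + (q^3 - 2 - q + 3*q^2 + q^4*(-5))
= -3 + q^2*5 + q^4*(-5) - 6*q + q^3
2) -3 + q^2*5 + q^4*(-5) - 6*q + q^3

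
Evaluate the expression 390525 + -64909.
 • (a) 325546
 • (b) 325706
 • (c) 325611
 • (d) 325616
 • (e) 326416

390525 + -64909 = 325616
d) 325616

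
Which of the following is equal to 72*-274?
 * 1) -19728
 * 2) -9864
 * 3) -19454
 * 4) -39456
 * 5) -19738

72 * -274 = -19728
1) -19728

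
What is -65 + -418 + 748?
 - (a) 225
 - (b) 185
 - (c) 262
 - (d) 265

First: -65 + -418 = -483
Then: -483 + 748 = 265
d) 265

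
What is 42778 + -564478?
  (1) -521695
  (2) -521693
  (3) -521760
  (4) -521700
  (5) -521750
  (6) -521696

42778 + -564478 = -521700
4) -521700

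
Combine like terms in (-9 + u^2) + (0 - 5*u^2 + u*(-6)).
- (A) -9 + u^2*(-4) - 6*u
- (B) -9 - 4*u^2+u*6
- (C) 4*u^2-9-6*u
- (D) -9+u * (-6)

Adding the polynomials and combining like terms:
(-9 + u^2) + (0 - 5*u^2 + u*(-6))
= -9 + u^2*(-4) - 6*u
A) -9 + u^2*(-4) - 6*u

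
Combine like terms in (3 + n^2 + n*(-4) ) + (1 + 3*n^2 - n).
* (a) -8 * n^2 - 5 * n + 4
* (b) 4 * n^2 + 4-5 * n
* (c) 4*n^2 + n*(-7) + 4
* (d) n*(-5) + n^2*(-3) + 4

Adding the polynomials and combining like terms:
(3 + n^2 + n*(-4)) + (1 + 3*n^2 - n)
= 4 * n^2 + 4-5 * n
b) 4 * n^2 + 4-5 * n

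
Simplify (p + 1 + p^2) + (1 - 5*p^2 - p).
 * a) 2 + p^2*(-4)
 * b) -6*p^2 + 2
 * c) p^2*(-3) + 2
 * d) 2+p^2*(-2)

Adding the polynomials and combining like terms:
(p + 1 + p^2) + (1 - 5*p^2 - p)
= 2 + p^2*(-4)
a) 2 + p^2*(-4)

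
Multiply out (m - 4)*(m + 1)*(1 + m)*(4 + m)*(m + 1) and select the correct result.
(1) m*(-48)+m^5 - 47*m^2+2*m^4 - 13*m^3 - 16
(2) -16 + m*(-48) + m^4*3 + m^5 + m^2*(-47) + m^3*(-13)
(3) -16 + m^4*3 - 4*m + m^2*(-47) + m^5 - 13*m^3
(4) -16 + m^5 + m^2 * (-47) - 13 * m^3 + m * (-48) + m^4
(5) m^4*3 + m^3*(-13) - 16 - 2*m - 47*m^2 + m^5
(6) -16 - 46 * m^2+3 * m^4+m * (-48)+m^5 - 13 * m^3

Expanding (m - 4)*(m + 1)*(1 + m)*(4 + m)*(m + 1):
= -16 + m*(-48) + m^4*3 + m^5 + m^2*(-47) + m^3*(-13)
2) -16 + m*(-48) + m^4*3 + m^5 + m^2*(-47) + m^3*(-13)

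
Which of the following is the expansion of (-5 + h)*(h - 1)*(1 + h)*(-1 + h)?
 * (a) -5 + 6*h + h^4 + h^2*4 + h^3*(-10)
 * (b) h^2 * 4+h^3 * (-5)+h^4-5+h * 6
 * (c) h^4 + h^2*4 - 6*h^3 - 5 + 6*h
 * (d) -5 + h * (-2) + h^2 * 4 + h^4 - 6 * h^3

Expanding (-5 + h)*(h - 1)*(1 + h)*(-1 + h):
= h^4 + h^2*4 - 6*h^3 - 5 + 6*h
c) h^4 + h^2*4 - 6*h^3 - 5 + 6*h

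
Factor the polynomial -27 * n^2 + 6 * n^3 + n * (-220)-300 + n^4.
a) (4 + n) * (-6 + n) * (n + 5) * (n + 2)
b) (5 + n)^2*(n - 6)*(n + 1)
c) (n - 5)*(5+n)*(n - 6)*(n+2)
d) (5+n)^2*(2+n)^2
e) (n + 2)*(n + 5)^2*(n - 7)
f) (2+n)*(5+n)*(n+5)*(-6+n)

We need to factor -27 * n^2 + 6 * n^3 + n * (-220)-300 + n^4.
The factored form is (2+n)*(5+n)*(n+5)*(-6+n).
f) (2+n)*(5+n)*(n+5)*(-6+n)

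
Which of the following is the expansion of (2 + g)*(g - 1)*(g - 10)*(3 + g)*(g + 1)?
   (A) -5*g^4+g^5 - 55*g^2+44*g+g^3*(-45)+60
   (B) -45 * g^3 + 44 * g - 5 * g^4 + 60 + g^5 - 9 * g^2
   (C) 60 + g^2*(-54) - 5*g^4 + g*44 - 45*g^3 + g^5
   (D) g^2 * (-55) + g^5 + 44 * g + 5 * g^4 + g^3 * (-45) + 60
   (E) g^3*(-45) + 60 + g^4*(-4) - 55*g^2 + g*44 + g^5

Expanding (2 + g)*(g - 1)*(g - 10)*(3 + g)*(g + 1):
= -5*g^4+g^5 - 55*g^2+44*g+g^3*(-45)+60
A) -5*g^4+g^5 - 55*g^2+44*g+g^3*(-45)+60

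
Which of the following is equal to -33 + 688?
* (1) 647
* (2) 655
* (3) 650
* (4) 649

-33 + 688 = 655
2) 655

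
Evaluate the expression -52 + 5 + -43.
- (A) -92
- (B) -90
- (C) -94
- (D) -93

First: -52 + 5 = -47
Then: -47 + -43 = -90
B) -90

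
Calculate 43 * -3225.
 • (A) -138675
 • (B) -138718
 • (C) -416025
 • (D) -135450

43 * -3225 = -138675
A) -138675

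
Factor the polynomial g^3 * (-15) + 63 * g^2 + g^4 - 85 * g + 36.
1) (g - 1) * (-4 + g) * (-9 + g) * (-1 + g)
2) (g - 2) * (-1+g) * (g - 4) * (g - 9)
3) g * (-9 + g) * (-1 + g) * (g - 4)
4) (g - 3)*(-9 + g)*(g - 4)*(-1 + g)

We need to factor g^3 * (-15) + 63 * g^2 + g^4 - 85 * g + 36.
The factored form is (g - 1) * (-4 + g) * (-9 + g) * (-1 + g).
1) (g - 1) * (-4 + g) * (-9 + g) * (-1 + g)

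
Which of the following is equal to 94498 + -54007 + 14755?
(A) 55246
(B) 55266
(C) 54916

First: 94498 + -54007 = 40491
Then: 40491 + 14755 = 55246
A) 55246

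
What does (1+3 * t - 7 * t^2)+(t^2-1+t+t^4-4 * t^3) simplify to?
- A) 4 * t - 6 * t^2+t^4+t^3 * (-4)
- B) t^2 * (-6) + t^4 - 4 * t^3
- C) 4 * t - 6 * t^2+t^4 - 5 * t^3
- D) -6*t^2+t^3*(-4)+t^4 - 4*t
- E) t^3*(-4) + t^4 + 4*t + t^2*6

Adding the polynomials and combining like terms:
(1 + 3*t - 7*t^2) + (t^2 - 1 + t + t^4 - 4*t^3)
= 4 * t - 6 * t^2+t^4+t^3 * (-4)
A) 4 * t - 6 * t^2+t^4+t^3 * (-4)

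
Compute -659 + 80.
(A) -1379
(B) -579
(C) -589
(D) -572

-659 + 80 = -579
B) -579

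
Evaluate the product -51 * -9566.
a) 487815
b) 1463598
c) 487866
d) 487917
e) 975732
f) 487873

-51 * -9566 = 487866
c) 487866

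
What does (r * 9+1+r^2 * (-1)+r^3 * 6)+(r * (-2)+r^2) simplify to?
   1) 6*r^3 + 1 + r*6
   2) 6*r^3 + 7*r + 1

Adding the polynomials and combining like terms:
(r*9 + 1 + r^2*(-1) + r^3*6) + (r*(-2) + r^2)
= 6*r^3 + 7*r + 1
2) 6*r^3 + 7*r + 1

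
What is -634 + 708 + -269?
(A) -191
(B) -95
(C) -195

First: -634 + 708 = 74
Then: 74 + -269 = -195
C) -195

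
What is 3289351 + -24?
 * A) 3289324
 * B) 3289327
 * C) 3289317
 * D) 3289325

3289351 + -24 = 3289327
B) 3289327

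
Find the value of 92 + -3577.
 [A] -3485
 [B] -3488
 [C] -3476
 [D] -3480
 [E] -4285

92 + -3577 = -3485
A) -3485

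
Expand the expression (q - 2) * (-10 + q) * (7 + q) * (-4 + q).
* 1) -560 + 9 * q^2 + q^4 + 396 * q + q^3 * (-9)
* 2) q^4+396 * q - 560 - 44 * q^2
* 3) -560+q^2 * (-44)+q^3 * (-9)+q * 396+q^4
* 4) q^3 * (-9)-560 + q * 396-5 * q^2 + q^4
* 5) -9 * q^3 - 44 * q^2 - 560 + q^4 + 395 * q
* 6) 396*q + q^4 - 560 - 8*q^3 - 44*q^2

Expanding (q - 2) * (-10 + q) * (7 + q) * (-4 + q):
= -560+q^2 * (-44)+q^3 * (-9)+q * 396+q^4
3) -560+q^2 * (-44)+q^3 * (-9)+q * 396+q^4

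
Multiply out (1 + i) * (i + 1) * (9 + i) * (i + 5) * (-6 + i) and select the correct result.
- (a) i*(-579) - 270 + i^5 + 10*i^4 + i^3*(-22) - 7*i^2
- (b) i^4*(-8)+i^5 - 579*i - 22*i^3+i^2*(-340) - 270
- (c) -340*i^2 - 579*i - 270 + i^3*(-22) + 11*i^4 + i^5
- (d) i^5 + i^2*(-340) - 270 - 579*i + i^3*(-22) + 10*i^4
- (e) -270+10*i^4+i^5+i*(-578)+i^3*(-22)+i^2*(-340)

Expanding (1 + i) * (i + 1) * (9 + i) * (i + 5) * (-6 + i):
= i^5 + i^2*(-340) - 270 - 579*i + i^3*(-22) + 10*i^4
d) i^5 + i^2*(-340) - 270 - 579*i + i^3*(-22) + 10*i^4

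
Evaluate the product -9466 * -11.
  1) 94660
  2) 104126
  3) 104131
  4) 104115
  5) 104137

-9466 * -11 = 104126
2) 104126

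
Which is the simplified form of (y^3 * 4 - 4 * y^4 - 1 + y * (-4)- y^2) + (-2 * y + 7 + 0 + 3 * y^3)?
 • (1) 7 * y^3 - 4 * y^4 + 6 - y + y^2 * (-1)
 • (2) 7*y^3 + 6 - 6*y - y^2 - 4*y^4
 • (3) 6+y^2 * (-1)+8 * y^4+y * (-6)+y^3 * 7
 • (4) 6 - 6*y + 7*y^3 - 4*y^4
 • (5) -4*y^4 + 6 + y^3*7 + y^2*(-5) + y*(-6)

Adding the polynomials and combining like terms:
(y^3*4 - 4*y^4 - 1 + y*(-4) - y^2) + (-2*y + 7 + 0 + 3*y^3)
= 7*y^3 + 6 - 6*y - y^2 - 4*y^4
2) 7*y^3 + 6 - 6*y - y^2 - 4*y^4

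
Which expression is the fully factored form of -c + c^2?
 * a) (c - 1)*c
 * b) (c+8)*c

We need to factor -c + c^2.
The factored form is (c - 1)*c.
a) (c - 1)*c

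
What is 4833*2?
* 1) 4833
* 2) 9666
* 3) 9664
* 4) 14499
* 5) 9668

4833 * 2 = 9666
2) 9666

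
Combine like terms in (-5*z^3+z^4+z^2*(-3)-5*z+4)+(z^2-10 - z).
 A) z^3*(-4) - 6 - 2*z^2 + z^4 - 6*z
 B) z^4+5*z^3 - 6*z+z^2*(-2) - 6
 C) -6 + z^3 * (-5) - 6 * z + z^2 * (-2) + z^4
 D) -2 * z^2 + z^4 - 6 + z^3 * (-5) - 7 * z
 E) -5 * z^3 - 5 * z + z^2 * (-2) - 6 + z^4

Adding the polynomials and combining like terms:
(-5*z^3 + z^4 + z^2*(-3) - 5*z + 4) + (z^2 - 10 - z)
= -6 + z^3 * (-5) - 6 * z + z^2 * (-2) + z^4
C) -6 + z^3 * (-5) - 6 * z + z^2 * (-2) + z^4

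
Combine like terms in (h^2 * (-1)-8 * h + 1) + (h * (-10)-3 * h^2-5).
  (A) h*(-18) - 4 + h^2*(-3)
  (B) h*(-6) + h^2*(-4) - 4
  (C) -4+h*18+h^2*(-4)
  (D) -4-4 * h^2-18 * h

Adding the polynomials and combining like terms:
(h^2*(-1) - 8*h + 1) + (h*(-10) - 3*h^2 - 5)
= -4-4 * h^2-18 * h
D) -4-4 * h^2-18 * h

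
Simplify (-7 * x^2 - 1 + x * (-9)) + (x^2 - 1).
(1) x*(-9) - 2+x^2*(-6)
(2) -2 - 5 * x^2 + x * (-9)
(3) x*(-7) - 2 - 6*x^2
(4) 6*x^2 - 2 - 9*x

Adding the polynomials and combining like terms:
(-7*x^2 - 1 + x*(-9)) + (x^2 - 1)
= x*(-9) - 2+x^2*(-6)
1) x*(-9) - 2+x^2*(-6)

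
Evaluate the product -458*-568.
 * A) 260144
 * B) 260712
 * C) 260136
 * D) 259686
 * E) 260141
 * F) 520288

-458 * -568 = 260144
A) 260144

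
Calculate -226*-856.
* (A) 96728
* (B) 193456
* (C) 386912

-226 * -856 = 193456
B) 193456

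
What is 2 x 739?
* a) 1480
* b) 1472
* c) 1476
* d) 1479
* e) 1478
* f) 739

2 * 739 = 1478
e) 1478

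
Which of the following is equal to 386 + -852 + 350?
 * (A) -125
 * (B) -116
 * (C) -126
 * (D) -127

First: 386 + -852 = -466
Then: -466 + 350 = -116
B) -116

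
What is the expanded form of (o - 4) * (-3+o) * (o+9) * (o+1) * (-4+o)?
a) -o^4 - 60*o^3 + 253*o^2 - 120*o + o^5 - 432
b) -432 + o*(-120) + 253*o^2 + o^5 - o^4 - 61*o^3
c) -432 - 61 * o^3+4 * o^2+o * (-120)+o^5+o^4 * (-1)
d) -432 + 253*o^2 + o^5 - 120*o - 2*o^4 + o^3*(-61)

Expanding (o - 4) * (-3+o) * (o+9) * (o+1) * (-4+o):
= -432 + o*(-120) + 253*o^2 + o^5 - o^4 - 61*o^3
b) -432 + o*(-120) + 253*o^2 + o^5 - o^4 - 61*o^3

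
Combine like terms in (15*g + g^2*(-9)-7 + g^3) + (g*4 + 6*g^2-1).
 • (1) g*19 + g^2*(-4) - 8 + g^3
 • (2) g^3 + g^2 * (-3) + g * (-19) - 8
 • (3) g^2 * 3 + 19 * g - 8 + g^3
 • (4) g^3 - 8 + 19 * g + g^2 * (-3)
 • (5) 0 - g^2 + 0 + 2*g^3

Adding the polynomials and combining like terms:
(15*g + g^2*(-9) - 7 + g^3) + (g*4 + 6*g^2 - 1)
= g^3 - 8 + 19 * g + g^2 * (-3)
4) g^3 - 8 + 19 * g + g^2 * (-3)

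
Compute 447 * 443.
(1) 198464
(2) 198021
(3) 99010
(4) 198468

447 * 443 = 198021
2) 198021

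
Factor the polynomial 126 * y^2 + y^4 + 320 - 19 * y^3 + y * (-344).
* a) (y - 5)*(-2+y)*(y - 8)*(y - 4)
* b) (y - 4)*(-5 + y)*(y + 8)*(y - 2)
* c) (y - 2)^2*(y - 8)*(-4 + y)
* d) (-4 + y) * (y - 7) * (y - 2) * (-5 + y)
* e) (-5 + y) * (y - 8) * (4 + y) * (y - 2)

We need to factor 126 * y^2 + y^4 + 320 - 19 * y^3 + y * (-344).
The factored form is (y - 5)*(-2+y)*(y - 8)*(y - 4).
a) (y - 5)*(-2+y)*(y - 8)*(y - 4)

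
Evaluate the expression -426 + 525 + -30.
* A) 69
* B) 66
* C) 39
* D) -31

First: -426 + 525 = 99
Then: 99 + -30 = 69
A) 69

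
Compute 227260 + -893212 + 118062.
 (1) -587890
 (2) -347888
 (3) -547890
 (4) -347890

First: 227260 + -893212 = -665952
Then: -665952 + 118062 = -547890
3) -547890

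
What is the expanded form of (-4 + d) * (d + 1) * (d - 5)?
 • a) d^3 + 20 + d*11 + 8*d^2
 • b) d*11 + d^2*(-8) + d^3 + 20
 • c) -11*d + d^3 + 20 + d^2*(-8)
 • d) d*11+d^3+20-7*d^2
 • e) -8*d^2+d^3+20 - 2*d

Expanding (-4 + d) * (d + 1) * (d - 5):
= d*11 + d^2*(-8) + d^3 + 20
b) d*11 + d^2*(-8) + d^3 + 20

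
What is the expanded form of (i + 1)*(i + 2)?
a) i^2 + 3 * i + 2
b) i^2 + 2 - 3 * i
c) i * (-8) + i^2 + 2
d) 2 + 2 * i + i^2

Expanding (i + 1)*(i + 2):
= i^2 + 3 * i + 2
a) i^2 + 3 * i + 2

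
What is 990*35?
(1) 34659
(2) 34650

990 * 35 = 34650
2) 34650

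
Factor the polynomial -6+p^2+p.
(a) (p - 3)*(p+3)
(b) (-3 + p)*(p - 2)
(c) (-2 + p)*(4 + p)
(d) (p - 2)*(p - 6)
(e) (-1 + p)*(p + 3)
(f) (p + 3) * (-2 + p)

We need to factor -6+p^2+p.
The factored form is (p + 3) * (-2 + p).
f) (p + 3) * (-2 + p)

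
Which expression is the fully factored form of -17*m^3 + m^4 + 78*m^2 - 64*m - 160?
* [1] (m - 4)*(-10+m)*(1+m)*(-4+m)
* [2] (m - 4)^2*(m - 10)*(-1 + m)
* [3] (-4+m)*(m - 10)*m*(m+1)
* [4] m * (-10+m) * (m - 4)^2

We need to factor -17*m^3 + m^4 + 78*m^2 - 64*m - 160.
The factored form is (m - 4)*(-10+m)*(1+m)*(-4+m).
1) (m - 4)*(-10+m)*(1+m)*(-4+m)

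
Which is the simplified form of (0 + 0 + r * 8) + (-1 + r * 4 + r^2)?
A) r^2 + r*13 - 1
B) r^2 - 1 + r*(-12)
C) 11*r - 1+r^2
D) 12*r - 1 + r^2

Adding the polynomials and combining like terms:
(0 + 0 + r*8) + (-1 + r*4 + r^2)
= 12*r - 1 + r^2
D) 12*r - 1 + r^2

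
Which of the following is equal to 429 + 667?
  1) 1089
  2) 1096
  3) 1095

429 + 667 = 1096
2) 1096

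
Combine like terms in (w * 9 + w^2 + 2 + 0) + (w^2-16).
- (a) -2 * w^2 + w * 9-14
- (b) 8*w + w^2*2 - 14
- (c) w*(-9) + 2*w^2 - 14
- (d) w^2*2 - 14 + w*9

Adding the polynomials and combining like terms:
(w*9 + w^2 + 2 + 0) + (w^2 - 16)
= w^2*2 - 14 + w*9
d) w^2*2 - 14 + w*9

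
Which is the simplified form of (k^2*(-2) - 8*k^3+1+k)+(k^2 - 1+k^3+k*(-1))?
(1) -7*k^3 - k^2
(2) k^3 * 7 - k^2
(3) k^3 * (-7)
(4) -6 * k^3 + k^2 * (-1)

Adding the polynomials and combining like terms:
(k^2*(-2) - 8*k^3 + 1 + k) + (k^2 - 1 + k^3 + k*(-1))
= -7*k^3 - k^2
1) -7*k^3 - k^2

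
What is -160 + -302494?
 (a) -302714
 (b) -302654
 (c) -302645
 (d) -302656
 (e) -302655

-160 + -302494 = -302654
b) -302654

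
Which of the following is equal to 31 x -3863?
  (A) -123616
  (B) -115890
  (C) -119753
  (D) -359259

31 * -3863 = -119753
C) -119753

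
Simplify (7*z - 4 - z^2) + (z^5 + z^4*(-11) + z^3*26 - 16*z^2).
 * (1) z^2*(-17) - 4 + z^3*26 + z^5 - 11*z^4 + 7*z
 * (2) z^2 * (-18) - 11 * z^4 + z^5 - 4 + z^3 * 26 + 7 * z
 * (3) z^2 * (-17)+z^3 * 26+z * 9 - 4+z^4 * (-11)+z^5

Adding the polynomials and combining like terms:
(7*z - 4 - z^2) + (z^5 + z^4*(-11) + z^3*26 - 16*z^2)
= z^2*(-17) - 4 + z^3*26 + z^5 - 11*z^4 + 7*z
1) z^2*(-17) - 4 + z^3*26 + z^5 - 11*z^4 + 7*z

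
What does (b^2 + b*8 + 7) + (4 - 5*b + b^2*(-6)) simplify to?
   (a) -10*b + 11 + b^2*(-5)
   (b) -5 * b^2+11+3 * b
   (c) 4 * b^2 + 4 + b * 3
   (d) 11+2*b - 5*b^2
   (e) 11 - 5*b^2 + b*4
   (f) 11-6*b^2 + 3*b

Adding the polynomials and combining like terms:
(b^2 + b*8 + 7) + (4 - 5*b + b^2*(-6))
= -5 * b^2+11+3 * b
b) -5 * b^2+11+3 * b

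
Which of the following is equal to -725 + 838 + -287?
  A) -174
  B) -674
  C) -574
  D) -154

First: -725 + 838 = 113
Then: 113 + -287 = -174
A) -174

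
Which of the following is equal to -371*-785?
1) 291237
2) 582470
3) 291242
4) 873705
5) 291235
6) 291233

-371 * -785 = 291235
5) 291235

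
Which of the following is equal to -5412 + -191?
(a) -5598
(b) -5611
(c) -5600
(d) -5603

-5412 + -191 = -5603
d) -5603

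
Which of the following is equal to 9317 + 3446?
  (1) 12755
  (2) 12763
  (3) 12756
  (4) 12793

9317 + 3446 = 12763
2) 12763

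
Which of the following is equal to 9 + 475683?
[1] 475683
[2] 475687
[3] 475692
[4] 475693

9 + 475683 = 475692
3) 475692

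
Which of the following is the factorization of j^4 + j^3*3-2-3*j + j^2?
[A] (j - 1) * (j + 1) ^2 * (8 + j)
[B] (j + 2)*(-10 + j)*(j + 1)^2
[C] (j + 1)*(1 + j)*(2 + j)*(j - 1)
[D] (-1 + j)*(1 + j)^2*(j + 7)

We need to factor j^4 + j^3*3-2-3*j + j^2.
The factored form is (j + 1)*(1 + j)*(2 + j)*(j - 1).
C) (j + 1)*(1 + j)*(2 + j)*(j - 1)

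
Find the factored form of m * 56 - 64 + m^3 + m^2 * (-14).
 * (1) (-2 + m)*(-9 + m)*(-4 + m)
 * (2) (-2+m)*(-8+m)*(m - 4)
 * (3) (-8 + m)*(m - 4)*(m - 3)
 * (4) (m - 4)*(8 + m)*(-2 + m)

We need to factor m * 56 - 64 + m^3 + m^2 * (-14).
The factored form is (-2+m)*(-8+m)*(m - 4).
2) (-2+m)*(-8+m)*(m - 4)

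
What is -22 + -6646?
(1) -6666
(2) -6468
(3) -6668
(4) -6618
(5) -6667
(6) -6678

-22 + -6646 = -6668
3) -6668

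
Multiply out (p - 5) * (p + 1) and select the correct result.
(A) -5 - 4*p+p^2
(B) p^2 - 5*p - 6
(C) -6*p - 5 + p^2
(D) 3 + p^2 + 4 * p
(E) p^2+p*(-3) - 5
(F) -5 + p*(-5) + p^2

Expanding (p - 5) * (p + 1):
= -5 - 4*p+p^2
A) -5 - 4*p+p^2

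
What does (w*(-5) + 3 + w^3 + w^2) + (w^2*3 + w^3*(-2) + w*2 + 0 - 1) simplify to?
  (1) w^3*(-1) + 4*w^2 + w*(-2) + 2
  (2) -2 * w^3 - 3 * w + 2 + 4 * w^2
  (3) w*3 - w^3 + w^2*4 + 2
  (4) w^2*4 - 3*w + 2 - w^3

Adding the polynomials and combining like terms:
(w*(-5) + 3 + w^3 + w^2) + (w^2*3 + w^3*(-2) + w*2 + 0 - 1)
= w^2*4 - 3*w + 2 - w^3
4) w^2*4 - 3*w + 2 - w^3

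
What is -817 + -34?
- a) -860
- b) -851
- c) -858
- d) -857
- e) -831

-817 + -34 = -851
b) -851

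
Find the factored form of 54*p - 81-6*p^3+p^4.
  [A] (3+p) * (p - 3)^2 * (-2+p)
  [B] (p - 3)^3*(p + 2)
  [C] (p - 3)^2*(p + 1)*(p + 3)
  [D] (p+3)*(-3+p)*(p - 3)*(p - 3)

We need to factor 54*p - 81-6*p^3+p^4.
The factored form is (p+3)*(-3+p)*(p - 3)*(p - 3).
D) (p+3)*(-3+p)*(p - 3)*(p - 3)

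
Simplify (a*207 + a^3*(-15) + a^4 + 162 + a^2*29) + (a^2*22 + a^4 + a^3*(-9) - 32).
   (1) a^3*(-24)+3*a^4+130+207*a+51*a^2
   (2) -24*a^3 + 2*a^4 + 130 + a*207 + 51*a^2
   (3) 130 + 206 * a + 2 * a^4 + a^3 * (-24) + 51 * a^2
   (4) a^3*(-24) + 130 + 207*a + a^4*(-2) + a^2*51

Adding the polynomials and combining like terms:
(a*207 + a^3*(-15) + a^4 + 162 + a^2*29) + (a^2*22 + a^4 + a^3*(-9) - 32)
= -24*a^3 + 2*a^4 + 130 + a*207 + 51*a^2
2) -24*a^3 + 2*a^4 + 130 + a*207 + 51*a^2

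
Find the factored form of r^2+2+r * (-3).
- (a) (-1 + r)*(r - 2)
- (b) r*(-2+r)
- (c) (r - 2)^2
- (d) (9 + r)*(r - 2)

We need to factor r^2+2+r * (-3).
The factored form is (-1 + r)*(r - 2).
a) (-1 + r)*(r - 2)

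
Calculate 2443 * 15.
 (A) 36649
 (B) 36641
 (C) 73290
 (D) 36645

2443 * 15 = 36645
D) 36645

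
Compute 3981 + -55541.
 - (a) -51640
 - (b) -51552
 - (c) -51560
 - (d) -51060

3981 + -55541 = -51560
c) -51560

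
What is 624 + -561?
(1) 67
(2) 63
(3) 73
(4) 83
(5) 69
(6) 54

624 + -561 = 63
2) 63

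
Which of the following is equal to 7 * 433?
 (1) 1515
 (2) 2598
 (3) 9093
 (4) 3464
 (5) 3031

7 * 433 = 3031
5) 3031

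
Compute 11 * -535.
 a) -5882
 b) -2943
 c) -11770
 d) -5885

11 * -535 = -5885
d) -5885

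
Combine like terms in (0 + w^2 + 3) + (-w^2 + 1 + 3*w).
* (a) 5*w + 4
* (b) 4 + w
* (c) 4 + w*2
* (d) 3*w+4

Adding the polynomials and combining like terms:
(0 + w^2 + 3) + (-w^2 + 1 + 3*w)
= 3*w+4
d) 3*w+4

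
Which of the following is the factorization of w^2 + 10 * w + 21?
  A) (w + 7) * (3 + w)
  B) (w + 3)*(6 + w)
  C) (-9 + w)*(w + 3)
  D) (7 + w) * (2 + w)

We need to factor w^2 + 10 * w + 21.
The factored form is (w + 7) * (3 + w).
A) (w + 7) * (3 + w)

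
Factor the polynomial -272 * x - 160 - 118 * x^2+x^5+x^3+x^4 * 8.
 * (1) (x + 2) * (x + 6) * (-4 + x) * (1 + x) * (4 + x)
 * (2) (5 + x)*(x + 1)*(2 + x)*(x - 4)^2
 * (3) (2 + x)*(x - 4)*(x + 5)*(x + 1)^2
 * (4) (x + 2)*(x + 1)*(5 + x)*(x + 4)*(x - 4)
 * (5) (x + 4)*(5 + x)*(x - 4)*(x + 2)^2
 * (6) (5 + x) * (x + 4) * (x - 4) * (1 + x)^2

We need to factor -272 * x - 160 - 118 * x^2+x^5+x^3+x^4 * 8.
The factored form is (x + 2)*(x + 1)*(5 + x)*(x + 4)*(x - 4).
4) (x + 2)*(x + 1)*(5 + x)*(x + 4)*(x - 4)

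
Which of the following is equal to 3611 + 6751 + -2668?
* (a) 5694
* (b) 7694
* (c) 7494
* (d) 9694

First: 3611 + 6751 = 10362
Then: 10362 + -2668 = 7694
b) 7694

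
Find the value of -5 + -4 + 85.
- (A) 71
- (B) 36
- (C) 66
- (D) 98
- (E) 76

First: -5 + -4 = -9
Then: -9 + 85 = 76
E) 76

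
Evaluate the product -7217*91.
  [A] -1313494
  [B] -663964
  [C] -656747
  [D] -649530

-7217 * 91 = -656747
C) -656747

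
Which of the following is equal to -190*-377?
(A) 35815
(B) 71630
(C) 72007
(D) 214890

-190 * -377 = 71630
B) 71630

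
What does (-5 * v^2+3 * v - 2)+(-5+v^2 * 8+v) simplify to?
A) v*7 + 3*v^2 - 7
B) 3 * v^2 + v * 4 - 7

Adding the polynomials and combining like terms:
(-5*v^2 + 3*v - 2) + (-5 + v^2*8 + v)
= 3 * v^2 + v * 4 - 7
B) 3 * v^2 + v * 4 - 7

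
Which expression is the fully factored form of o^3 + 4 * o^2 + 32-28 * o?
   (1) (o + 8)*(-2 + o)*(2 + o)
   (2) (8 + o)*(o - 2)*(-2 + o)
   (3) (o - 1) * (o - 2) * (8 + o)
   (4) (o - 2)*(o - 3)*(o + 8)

We need to factor o^3 + 4 * o^2 + 32-28 * o.
The factored form is (8 + o)*(o - 2)*(-2 + o).
2) (8 + o)*(o - 2)*(-2 + o)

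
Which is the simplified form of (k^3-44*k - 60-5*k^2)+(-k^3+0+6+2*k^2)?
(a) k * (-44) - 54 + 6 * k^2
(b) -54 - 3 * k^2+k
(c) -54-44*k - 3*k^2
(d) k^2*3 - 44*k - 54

Adding the polynomials and combining like terms:
(k^3 - 44*k - 60 - 5*k^2) + (-k^3 + 0 + 6 + 2*k^2)
= -54-44*k - 3*k^2
c) -54-44*k - 3*k^2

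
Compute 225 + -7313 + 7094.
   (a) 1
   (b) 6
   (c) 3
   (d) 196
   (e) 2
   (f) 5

First: 225 + -7313 = -7088
Then: -7088 + 7094 = 6
b) 6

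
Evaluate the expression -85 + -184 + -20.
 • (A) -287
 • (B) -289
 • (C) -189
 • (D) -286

First: -85 + -184 = -269
Then: -269 + -20 = -289
B) -289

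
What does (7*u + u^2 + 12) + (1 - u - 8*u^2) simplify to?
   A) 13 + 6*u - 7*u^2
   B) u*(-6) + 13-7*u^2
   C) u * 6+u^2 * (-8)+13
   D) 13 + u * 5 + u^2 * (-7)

Adding the polynomials and combining like terms:
(7*u + u^2 + 12) + (1 - u - 8*u^2)
= 13 + 6*u - 7*u^2
A) 13 + 6*u - 7*u^2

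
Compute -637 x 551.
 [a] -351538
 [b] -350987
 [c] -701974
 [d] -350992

-637 * 551 = -350987
b) -350987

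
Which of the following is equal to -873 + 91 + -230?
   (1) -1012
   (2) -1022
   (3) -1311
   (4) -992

First: -873 + 91 = -782
Then: -782 + -230 = -1012
1) -1012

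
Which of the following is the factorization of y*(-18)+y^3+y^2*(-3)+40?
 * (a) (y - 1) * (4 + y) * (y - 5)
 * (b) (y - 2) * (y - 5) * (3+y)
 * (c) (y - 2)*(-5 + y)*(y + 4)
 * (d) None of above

We need to factor y*(-18)+y^3+y^2*(-3)+40.
The factored form is (y - 2)*(-5 + y)*(y + 4).
c) (y - 2)*(-5 + y)*(y + 4)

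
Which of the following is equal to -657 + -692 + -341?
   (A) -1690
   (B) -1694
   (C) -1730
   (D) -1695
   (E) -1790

First: -657 + -692 = -1349
Then: -1349 + -341 = -1690
A) -1690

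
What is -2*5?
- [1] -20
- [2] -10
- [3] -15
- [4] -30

-2 * 5 = -10
2) -10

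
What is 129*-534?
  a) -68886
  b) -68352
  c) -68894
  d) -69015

129 * -534 = -68886
a) -68886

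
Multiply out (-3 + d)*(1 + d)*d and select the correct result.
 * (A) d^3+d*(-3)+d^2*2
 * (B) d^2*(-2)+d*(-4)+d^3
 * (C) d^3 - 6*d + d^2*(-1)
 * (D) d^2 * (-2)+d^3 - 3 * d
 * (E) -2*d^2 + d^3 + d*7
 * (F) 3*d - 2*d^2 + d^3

Expanding (-3 + d)*(1 + d)*d:
= d^2 * (-2)+d^3 - 3 * d
D) d^2 * (-2)+d^3 - 3 * d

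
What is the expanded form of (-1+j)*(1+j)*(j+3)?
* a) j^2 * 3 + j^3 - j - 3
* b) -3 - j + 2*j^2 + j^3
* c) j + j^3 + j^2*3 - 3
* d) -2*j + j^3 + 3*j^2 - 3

Expanding (-1+j)*(1+j)*(j+3):
= j^2 * 3 + j^3 - j - 3
a) j^2 * 3 + j^3 - j - 3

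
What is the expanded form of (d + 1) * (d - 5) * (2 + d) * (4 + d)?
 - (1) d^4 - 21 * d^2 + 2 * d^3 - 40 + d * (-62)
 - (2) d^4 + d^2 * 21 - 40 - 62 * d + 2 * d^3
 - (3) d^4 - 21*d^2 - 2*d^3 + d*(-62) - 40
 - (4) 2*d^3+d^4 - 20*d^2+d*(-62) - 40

Expanding (d + 1) * (d - 5) * (2 + d) * (4 + d):
= d^4 - 21 * d^2 + 2 * d^3 - 40 + d * (-62)
1) d^4 - 21 * d^2 + 2 * d^3 - 40 + d * (-62)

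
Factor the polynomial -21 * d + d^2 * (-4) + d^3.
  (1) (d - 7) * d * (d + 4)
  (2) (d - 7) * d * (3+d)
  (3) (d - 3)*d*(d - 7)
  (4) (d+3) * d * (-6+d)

We need to factor -21 * d + d^2 * (-4) + d^3.
The factored form is (d - 7) * d * (3+d).
2) (d - 7) * d * (3+d)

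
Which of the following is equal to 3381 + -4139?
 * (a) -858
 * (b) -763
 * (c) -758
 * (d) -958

3381 + -4139 = -758
c) -758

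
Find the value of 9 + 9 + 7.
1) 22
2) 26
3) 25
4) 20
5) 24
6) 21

First: 9 + 9 = 18
Then: 18 + 7 = 25
3) 25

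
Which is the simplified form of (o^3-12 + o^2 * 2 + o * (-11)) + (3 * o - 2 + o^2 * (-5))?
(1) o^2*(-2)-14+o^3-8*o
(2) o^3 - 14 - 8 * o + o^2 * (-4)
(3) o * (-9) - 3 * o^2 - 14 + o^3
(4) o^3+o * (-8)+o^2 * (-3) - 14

Adding the polynomials and combining like terms:
(o^3 - 12 + o^2*2 + o*(-11)) + (3*o - 2 + o^2*(-5))
= o^3+o * (-8)+o^2 * (-3) - 14
4) o^3+o * (-8)+o^2 * (-3) - 14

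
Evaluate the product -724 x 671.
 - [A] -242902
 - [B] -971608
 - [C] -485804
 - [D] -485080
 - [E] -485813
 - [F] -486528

-724 * 671 = -485804
C) -485804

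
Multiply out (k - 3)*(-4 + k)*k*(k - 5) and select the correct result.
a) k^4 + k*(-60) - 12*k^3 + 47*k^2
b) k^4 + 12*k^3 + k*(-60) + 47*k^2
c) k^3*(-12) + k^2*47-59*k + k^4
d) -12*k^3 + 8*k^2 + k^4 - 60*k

Expanding (k - 3)*(-4 + k)*k*(k - 5):
= k^4 + k*(-60) - 12*k^3 + 47*k^2
a) k^4 + k*(-60) - 12*k^3 + 47*k^2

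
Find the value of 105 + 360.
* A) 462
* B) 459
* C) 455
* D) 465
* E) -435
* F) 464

105 + 360 = 465
D) 465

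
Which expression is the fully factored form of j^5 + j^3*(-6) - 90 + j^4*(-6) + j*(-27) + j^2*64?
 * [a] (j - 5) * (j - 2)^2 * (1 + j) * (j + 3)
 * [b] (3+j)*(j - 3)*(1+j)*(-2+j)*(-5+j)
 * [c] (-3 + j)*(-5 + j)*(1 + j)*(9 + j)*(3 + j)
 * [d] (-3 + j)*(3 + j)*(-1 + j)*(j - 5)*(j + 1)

We need to factor j^5 + j^3*(-6) - 90 + j^4*(-6) + j*(-27) + j^2*64.
The factored form is (3+j)*(j - 3)*(1+j)*(-2+j)*(-5+j).
b) (3+j)*(j - 3)*(1+j)*(-2+j)*(-5+j)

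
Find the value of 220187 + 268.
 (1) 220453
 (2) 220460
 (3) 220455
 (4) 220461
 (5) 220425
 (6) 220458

220187 + 268 = 220455
3) 220455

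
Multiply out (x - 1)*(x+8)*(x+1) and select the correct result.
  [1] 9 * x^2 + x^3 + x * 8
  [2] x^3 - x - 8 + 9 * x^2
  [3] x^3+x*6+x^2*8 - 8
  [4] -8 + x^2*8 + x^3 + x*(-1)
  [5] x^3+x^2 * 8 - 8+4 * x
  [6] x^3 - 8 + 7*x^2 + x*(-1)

Expanding (x - 1)*(x+8)*(x+1):
= -8 + x^2*8 + x^3 + x*(-1)
4) -8 + x^2*8 + x^3 + x*(-1)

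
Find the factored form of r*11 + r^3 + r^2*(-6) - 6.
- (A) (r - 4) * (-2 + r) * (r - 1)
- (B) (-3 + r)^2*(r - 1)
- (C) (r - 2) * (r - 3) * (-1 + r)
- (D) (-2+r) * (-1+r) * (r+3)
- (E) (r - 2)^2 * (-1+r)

We need to factor r*11 + r^3 + r^2*(-6) - 6.
The factored form is (r - 2) * (r - 3) * (-1 + r).
C) (r - 2) * (r - 3) * (-1 + r)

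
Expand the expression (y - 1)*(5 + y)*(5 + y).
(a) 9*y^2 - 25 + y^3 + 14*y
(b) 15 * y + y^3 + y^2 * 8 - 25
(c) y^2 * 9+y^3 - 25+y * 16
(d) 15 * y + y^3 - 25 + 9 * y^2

Expanding (y - 1)*(5 + y)*(5 + y):
= 15 * y + y^3 - 25 + 9 * y^2
d) 15 * y + y^3 - 25 + 9 * y^2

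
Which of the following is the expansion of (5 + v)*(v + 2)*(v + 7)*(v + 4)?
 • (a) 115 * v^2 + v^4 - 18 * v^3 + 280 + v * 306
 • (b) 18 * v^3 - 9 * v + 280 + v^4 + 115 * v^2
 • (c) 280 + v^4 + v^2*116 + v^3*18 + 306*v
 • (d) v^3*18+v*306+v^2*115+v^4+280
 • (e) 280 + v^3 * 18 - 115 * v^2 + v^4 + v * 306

Expanding (5 + v)*(v + 2)*(v + 7)*(v + 4):
= v^3*18+v*306+v^2*115+v^4+280
d) v^3*18+v*306+v^2*115+v^4+280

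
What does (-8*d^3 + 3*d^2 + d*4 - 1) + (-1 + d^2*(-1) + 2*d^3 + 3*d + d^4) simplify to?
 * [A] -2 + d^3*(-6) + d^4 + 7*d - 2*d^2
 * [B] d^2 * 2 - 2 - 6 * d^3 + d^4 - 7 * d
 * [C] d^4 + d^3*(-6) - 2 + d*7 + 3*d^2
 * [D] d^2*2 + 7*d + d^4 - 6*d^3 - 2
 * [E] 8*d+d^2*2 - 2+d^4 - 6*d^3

Adding the polynomials and combining like terms:
(-8*d^3 + 3*d^2 + d*4 - 1) + (-1 + d^2*(-1) + 2*d^3 + 3*d + d^4)
= d^2*2 + 7*d + d^4 - 6*d^3 - 2
D) d^2*2 + 7*d + d^4 - 6*d^3 - 2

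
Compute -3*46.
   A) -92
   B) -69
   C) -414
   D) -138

-3 * 46 = -138
D) -138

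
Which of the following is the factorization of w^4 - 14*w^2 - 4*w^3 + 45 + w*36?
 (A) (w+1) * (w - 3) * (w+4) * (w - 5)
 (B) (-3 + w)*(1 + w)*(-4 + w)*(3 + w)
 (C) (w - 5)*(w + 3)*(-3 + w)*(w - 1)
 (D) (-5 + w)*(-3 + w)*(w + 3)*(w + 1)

We need to factor w^4 - 14*w^2 - 4*w^3 + 45 + w*36.
The factored form is (-5 + w)*(-3 + w)*(w + 3)*(w + 1).
D) (-5 + w)*(-3 + w)*(w + 3)*(w + 1)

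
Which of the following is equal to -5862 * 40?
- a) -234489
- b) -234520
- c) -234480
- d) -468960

-5862 * 40 = -234480
c) -234480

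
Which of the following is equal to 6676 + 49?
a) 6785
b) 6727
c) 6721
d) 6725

6676 + 49 = 6725
d) 6725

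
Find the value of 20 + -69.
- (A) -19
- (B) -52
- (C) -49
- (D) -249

20 + -69 = -49
C) -49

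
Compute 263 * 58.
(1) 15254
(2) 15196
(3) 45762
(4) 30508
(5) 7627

263 * 58 = 15254
1) 15254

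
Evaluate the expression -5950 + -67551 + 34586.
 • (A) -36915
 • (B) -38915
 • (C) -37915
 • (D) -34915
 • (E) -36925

First: -5950 + -67551 = -73501
Then: -73501 + 34586 = -38915
B) -38915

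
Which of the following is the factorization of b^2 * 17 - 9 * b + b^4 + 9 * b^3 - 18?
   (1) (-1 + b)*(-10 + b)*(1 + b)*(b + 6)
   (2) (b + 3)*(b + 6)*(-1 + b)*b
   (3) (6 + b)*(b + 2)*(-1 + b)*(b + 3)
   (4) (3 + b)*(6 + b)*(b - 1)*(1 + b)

We need to factor b^2 * 17 - 9 * b + b^4 + 9 * b^3 - 18.
The factored form is (3 + b)*(6 + b)*(b - 1)*(1 + b).
4) (3 + b)*(6 + b)*(b - 1)*(1 + b)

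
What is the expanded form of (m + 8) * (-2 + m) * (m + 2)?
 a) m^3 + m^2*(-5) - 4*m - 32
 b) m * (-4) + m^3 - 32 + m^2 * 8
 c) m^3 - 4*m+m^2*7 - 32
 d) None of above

Expanding (m + 8) * (-2 + m) * (m + 2):
= m * (-4) + m^3 - 32 + m^2 * 8
b) m * (-4) + m^3 - 32 + m^2 * 8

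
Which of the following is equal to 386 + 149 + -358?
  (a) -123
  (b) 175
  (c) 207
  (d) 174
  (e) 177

First: 386 + 149 = 535
Then: 535 + -358 = 177
e) 177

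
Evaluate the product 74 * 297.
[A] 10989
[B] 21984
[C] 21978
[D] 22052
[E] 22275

74 * 297 = 21978
C) 21978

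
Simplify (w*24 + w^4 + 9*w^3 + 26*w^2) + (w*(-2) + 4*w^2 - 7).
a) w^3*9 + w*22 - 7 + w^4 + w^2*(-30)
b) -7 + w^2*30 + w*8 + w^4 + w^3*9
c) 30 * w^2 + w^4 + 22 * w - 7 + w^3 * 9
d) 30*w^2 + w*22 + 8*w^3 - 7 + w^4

Adding the polynomials and combining like terms:
(w*24 + w^4 + 9*w^3 + 26*w^2) + (w*(-2) + 4*w^2 - 7)
= 30 * w^2 + w^4 + 22 * w - 7 + w^3 * 9
c) 30 * w^2 + w^4 + 22 * w - 7 + w^3 * 9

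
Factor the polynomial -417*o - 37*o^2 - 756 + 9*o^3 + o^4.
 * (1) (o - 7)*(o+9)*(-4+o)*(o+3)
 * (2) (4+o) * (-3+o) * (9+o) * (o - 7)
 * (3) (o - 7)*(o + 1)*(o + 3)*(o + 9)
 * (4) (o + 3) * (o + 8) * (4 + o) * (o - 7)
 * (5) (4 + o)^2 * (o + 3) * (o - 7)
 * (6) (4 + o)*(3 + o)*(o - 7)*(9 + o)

We need to factor -417*o - 37*o^2 - 756 + 9*o^3 + o^4.
The factored form is (4 + o)*(3 + o)*(o - 7)*(9 + o).
6) (4 + o)*(3 + o)*(o - 7)*(9 + o)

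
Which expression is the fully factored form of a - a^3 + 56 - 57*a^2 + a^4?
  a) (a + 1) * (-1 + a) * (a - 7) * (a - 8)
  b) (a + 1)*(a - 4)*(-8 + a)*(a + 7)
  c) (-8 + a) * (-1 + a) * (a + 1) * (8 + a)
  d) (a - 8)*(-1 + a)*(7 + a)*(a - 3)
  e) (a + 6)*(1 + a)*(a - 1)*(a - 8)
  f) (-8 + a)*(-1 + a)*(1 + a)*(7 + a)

We need to factor a - a^3 + 56 - 57*a^2 + a^4.
The factored form is (-8 + a)*(-1 + a)*(1 + a)*(7 + a).
f) (-8 + a)*(-1 + a)*(1 + a)*(7 + a)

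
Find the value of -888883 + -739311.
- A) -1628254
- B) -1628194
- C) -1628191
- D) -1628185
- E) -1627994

-888883 + -739311 = -1628194
B) -1628194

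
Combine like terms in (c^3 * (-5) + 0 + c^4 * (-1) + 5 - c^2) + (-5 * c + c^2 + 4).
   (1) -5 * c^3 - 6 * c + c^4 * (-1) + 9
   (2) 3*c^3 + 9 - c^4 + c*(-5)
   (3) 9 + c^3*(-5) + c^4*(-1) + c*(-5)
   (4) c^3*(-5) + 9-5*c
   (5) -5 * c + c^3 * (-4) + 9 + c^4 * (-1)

Adding the polynomials and combining like terms:
(c^3*(-5) + 0 + c^4*(-1) + 5 - c^2) + (-5*c + c^2 + 4)
= 9 + c^3*(-5) + c^4*(-1) + c*(-5)
3) 9 + c^3*(-5) + c^4*(-1) + c*(-5)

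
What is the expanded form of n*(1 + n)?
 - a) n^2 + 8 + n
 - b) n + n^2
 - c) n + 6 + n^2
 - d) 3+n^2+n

Expanding n*(1 + n):
= n + n^2
b) n + n^2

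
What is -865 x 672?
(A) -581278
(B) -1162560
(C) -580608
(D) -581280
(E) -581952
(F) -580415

-865 * 672 = -581280
D) -581280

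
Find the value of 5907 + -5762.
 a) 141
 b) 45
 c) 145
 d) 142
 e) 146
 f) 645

5907 + -5762 = 145
c) 145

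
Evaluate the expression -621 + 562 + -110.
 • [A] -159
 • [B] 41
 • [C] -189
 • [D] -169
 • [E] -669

First: -621 + 562 = -59
Then: -59 + -110 = -169
D) -169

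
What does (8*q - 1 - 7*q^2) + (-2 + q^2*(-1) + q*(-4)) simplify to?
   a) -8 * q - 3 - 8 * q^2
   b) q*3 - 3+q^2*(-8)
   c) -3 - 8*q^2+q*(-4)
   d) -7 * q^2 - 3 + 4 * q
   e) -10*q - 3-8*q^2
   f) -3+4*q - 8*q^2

Adding the polynomials and combining like terms:
(8*q - 1 - 7*q^2) + (-2 + q^2*(-1) + q*(-4))
= -3+4*q - 8*q^2
f) -3+4*q - 8*q^2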